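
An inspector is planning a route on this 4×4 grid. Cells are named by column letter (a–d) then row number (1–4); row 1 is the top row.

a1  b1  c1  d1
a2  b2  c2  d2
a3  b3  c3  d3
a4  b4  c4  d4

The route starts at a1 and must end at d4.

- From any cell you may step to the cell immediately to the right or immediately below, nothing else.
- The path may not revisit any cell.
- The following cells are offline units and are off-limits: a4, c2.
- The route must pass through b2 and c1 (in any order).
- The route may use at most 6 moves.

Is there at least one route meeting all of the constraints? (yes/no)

b2 is below but to the left of c1: going c1 → b2 would need a leftward move and b2 → c1 an upward move, so no right/down-only route can visit both required cells.

no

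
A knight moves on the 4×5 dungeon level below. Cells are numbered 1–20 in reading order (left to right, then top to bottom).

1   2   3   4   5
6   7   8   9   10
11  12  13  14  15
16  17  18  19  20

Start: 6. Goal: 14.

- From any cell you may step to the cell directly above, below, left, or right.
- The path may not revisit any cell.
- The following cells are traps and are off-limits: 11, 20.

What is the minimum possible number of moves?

4

The Manhattan distance from 6 to 14 is |2−3| + |1−4| = 4, so at least 4 moves are needed.
A route of 4 moves achieves this: 6 → 7 → 12 → 13 → 14.
Since 4 matches the lower bound, it is optimal.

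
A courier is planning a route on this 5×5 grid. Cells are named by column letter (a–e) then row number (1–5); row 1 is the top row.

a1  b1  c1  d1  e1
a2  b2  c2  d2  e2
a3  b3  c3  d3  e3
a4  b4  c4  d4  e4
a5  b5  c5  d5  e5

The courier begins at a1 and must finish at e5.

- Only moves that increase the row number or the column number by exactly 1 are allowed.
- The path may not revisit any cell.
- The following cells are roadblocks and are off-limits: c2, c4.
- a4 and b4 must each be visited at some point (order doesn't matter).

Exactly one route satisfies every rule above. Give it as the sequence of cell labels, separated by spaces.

a1 a2 a3 a4 b4 b5 c5 d5 e5

Moves only go right or down, so the column and row indices never decrease.
Route from a1: down 3 to a4, right 1 to b4, down 1 to b5, right 3 to e5 — 8 moves in all.
Check: all required cells visited.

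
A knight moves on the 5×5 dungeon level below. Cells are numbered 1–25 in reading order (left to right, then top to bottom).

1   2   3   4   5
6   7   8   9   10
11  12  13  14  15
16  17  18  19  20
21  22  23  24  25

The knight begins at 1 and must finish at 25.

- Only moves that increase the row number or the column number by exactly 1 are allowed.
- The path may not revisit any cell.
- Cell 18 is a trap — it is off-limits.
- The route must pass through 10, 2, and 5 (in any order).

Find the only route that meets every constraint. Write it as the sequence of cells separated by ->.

Moves only go right or down, so the column and row indices never decrease.
Route from 1: 4× right (reaching 5), 4× down (reaching 25) — 8 moves in all.
Check: all required cells visited.

1 -> 2 -> 3 -> 4 -> 5 -> 10 -> 15 -> 20 -> 25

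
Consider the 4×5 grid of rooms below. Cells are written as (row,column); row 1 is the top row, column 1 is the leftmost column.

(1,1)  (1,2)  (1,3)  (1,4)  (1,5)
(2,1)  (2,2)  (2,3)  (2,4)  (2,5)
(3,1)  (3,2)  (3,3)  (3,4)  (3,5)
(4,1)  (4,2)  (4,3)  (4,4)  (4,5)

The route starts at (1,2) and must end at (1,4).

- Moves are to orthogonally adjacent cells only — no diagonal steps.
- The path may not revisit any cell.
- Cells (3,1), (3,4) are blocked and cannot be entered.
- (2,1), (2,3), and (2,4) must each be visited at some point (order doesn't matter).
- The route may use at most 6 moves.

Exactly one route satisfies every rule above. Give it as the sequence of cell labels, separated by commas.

Any route must reach (2,1), (2,3), and (2,4) and still end at (1,4) within 6 moves, so the order of the required stops is forced.
Route from (1,2): left to (1,1), down to (2,1), 3× right (reaching (2,4)), up to (1,4) — 6 moves in all.
Check: all required cells visited; 6 ≤ 6 moves.

(1,2), (1,1), (2,1), (2,2), (2,3), (2,4), (1,4)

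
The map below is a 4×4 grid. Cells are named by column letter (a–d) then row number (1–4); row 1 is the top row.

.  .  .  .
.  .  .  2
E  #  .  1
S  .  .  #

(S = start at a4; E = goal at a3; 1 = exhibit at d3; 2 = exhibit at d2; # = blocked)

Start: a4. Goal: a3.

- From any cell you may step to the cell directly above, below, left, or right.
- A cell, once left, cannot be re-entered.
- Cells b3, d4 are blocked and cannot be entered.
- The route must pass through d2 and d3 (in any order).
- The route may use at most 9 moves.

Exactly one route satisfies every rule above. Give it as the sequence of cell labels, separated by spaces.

a4 b4 c4 c3 d3 d2 c2 b2 a2 a3

The budget equals the shortest possible length, so every move has to be on a shortest route through the required cells.
Route from a4: right 2 to c4, up 1 to c3, right 1 to d3, up 1 to d2, left 3 to a2, down 1 to a3 — 9 moves in all.
Check: all required cells visited; 9 ≤ 9 moves.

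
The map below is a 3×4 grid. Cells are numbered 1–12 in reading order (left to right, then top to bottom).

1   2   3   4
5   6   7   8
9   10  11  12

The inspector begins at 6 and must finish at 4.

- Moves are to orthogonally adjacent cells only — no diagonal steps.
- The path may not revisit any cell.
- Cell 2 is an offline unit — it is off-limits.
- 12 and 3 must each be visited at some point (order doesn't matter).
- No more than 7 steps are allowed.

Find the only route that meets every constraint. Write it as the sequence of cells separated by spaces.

Any route must reach 12 and 3 and still end at 4 within 7 moves, so the order of the required stops is forced.
Route from 6: down 1 to 10, right 2 to 12, up 1 to 8, left 1 to 7, up 1 to 3, right 1 to 4 — 7 moves in all.
Check: all required cells visited; 7 ≤ 7 moves.

6 10 11 12 8 7 3 4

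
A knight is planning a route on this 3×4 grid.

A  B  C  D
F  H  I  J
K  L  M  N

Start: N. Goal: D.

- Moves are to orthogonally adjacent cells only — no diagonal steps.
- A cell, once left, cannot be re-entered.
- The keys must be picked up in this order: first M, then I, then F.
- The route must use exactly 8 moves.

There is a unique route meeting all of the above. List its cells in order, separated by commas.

N, M, I, H, F, A, B, C, D

The waypoints must appear in the order M, I, F, with no cell reused.
Route from N: left to M, up to I, 2× left (reaching F), up to A, 3× right (reaching D) — 8 moves in all.
Check: order respected (M at step 1, I at step 2, F at step 4); 8 moves as required.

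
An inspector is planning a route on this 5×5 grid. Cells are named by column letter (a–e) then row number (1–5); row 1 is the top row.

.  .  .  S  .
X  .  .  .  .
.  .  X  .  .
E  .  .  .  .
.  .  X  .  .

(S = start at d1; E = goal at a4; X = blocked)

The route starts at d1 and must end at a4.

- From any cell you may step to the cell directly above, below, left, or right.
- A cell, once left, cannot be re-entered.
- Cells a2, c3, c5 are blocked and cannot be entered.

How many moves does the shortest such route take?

6

The Manhattan distance from d1 to a4 is |1−4| + |4−1| = 6, so at least 6 moves are needed.
A route of 6 moves achieves this: d1 → d2 → d3 → d4 → c4 → b4 → a4.
Since 6 matches the lower bound, it is optimal.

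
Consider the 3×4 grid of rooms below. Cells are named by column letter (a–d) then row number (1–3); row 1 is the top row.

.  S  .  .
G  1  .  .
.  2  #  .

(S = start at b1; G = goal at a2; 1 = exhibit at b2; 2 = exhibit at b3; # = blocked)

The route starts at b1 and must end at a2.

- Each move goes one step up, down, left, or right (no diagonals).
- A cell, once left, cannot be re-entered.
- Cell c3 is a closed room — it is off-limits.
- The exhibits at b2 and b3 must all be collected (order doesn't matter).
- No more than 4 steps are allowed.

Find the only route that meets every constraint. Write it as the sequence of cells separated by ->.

b1 -> b2 -> b3 -> a3 -> a2

The budget equals the shortest possible length, so every move has to be on a shortest route through the required cells.
Route from b1: down 2 to b3, left 1 to a3, up 1 to a2 — 4 moves in all.
Check: all required cells visited; 4 ≤ 4 moves.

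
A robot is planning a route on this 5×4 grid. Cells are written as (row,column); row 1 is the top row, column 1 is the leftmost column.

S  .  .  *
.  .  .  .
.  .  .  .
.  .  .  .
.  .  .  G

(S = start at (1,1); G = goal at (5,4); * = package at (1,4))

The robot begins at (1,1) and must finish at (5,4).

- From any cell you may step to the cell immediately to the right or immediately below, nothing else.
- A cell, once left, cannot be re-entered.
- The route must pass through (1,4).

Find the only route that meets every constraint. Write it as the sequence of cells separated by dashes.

Moves only go right or down, so the column and row indices never decrease.
Route from (1,1): right 3 to (1,4), down 4 to (5,4) — 7 moves in all.
Check: all required cells visited.

(1,1) - (1,2) - (1,3) - (1,4) - (2,4) - (3,4) - (4,4) - (5,4)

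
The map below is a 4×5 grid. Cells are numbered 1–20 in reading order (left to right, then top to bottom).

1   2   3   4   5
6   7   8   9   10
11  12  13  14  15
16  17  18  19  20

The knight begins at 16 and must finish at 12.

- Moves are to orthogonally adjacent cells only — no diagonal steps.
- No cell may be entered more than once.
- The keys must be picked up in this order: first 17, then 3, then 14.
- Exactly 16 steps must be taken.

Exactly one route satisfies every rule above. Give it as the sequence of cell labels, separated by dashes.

The waypoints must appear in the order 17, 3, 14, with no cell reused.
Route from 16: 4× right (reaching 20), 3× up (reaching 5), 3× left (reaching 2), down to 7, 2× right (reaching 9), down to 14, 2× left (reaching 12) — 16 moves in all.
Check: order respected (17 at step 1, 3 at step 9, 14 at step 14); 16 moves as required.

16 - 17 - 18 - 19 - 20 - 15 - 10 - 5 - 4 - 3 - 2 - 7 - 8 - 9 - 14 - 13 - 12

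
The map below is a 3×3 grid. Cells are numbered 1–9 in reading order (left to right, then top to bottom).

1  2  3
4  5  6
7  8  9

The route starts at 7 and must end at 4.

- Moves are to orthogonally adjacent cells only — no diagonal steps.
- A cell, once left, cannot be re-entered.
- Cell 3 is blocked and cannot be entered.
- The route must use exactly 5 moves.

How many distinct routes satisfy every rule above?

2

Need simple routes of exactly 5 moves from 7 to 4 (Manhattan distance 1, so 2 moves are spent on a detour and 2 undoing it).
Enumerating: 7 8 5 2 1 4 | 7 8 9 6 5 4.
That gives 2 routes.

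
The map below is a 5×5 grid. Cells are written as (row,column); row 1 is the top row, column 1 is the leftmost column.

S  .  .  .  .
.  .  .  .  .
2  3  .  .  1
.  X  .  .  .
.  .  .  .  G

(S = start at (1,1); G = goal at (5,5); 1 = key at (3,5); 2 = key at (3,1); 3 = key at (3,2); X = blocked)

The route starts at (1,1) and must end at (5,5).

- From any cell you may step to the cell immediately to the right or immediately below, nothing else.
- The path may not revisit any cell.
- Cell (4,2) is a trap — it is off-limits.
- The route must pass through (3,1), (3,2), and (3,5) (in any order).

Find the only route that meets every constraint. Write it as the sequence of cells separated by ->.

(1,1) -> (2,1) -> (3,1) -> (3,2) -> (3,3) -> (3,4) -> (3,5) -> (4,5) -> (5,5)

Moves only go right or down, so the column and row indices never decrease.
Route from (1,1): 2× down (reaching (3,1)), 4× right (reaching (3,5)), 2× down (reaching (5,5)) — 8 moves in all.
Check: all required cells visited.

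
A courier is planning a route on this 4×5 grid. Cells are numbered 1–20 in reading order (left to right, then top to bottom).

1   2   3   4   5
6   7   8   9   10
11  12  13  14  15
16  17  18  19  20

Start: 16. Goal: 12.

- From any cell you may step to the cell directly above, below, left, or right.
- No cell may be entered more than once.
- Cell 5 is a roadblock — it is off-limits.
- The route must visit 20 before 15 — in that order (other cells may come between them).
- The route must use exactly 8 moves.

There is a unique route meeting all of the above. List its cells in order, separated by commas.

16, 17, 18, 19, 20, 15, 14, 13, 12

The waypoints must appear in the order 20, 15, with no cell reused.
Route from 16: right 4 to 20, up 1 to 15, left 3 to 12 — 8 moves in all.
Check: order respected (20 at step 4, 15 at step 5); 8 moves as required.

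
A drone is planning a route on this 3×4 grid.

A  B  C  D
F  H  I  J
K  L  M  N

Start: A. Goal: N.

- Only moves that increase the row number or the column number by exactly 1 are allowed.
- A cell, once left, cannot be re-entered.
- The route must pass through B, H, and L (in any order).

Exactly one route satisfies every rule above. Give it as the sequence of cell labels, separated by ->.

A -> B -> H -> L -> M -> N

Moves only go right or down, so the column and row indices never decrease.
Route from A: right 1 to B, down 2 to L, right 2 to N — 5 moves in all.
Check: all required cells visited.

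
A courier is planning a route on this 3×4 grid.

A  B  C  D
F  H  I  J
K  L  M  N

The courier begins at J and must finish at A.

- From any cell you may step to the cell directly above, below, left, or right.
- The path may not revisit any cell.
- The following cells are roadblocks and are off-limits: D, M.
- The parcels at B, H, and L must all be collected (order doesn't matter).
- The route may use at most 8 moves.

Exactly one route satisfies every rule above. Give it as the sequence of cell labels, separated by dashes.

The 8-move cap with required stops at B, H, L leaves no slack for detours.
Route from J: left to I, up to C, left to B, 2× down (reaching L), left to K, 2× up (reaching A) — 8 moves in all.
Check: all required cells visited; 8 ≤ 8 moves.

J - I - C - B - H - L - K - F - A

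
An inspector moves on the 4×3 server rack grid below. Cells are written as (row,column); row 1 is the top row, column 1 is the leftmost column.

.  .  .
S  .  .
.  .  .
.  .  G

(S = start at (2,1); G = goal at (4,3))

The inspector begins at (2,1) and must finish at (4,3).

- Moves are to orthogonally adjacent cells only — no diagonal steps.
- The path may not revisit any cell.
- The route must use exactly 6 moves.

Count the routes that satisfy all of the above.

9

Need simple routes of exactly 6 moves from (2,1) to (4,3) (Manhattan distance 4, so 1 moves are spent on a detour and 1 undoing it).
Branch systematically from the start, pruning whenever the remaining move budget drops below the Manhattan distance to (4,3) or differs from it in parity. Grouping the completions by first move — via (1,1): 4; via (3,1): 2; via (2,2): 3 — and summing: 4 + 2 + 3 = 9.
That gives 9 routes.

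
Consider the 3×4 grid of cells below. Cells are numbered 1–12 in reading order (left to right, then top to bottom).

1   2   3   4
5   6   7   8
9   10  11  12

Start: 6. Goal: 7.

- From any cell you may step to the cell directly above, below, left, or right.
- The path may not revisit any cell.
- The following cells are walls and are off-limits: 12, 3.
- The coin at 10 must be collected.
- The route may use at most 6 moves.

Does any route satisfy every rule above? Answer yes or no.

yes

One route that works: 6 → 10 → 11 → 7.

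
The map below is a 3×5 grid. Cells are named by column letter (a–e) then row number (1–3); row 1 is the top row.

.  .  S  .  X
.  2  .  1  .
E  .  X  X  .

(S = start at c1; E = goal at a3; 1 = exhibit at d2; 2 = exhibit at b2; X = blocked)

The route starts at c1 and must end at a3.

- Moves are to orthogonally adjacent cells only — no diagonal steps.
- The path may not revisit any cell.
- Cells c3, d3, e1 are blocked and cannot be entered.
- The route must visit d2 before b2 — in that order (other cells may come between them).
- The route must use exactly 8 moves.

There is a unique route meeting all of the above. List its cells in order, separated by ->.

c1 -> d1 -> d2 -> c2 -> b2 -> b1 -> a1 -> a2 -> a3

The waypoints must appear in the order d2, b2, with no cell reused.
Route from c1: right 1 to d1, down 1 to d2, left 2 to b2, up 1 to b1, left 1 to a1, down 2 to a3 — 8 moves in all.
Check: order respected (1 at step 2, 2 at step 4); 8 moves as required.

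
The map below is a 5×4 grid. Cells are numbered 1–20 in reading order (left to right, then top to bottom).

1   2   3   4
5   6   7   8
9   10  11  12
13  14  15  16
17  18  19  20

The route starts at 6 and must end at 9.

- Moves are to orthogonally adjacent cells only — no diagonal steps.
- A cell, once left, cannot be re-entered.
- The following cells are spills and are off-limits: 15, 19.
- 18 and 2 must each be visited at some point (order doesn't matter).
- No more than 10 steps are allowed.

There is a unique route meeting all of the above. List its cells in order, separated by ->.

Any route must reach 18 and 2 and still end at 9 within 10 moves, so the order of the required stops is forced.
Route from 6: up to 2, right to 3, 2× down (reaching 11), left to 10, 2× down (reaching 18), left to 17, 2× up (reaching 9) — 10 moves in all.
Check: all required cells visited; 10 ≤ 10 moves.

6 -> 2 -> 3 -> 7 -> 11 -> 10 -> 14 -> 18 -> 17 -> 13 -> 9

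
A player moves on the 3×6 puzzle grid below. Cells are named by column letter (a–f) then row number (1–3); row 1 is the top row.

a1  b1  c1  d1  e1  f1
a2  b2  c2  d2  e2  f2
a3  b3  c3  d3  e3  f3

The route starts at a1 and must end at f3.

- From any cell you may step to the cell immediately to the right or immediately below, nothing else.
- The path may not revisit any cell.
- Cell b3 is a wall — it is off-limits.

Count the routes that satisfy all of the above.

18

A right/down-only route from a1 to f3 makes exactly 2 down-moves and 5 right-moves in some order.
With no other constraints that would be C(7,2) = 21 routes.
Subtract routes through each blocked cell (inclusion–exclusion for overlaps): − through b3: 3 → 18.
That gives 18 routes.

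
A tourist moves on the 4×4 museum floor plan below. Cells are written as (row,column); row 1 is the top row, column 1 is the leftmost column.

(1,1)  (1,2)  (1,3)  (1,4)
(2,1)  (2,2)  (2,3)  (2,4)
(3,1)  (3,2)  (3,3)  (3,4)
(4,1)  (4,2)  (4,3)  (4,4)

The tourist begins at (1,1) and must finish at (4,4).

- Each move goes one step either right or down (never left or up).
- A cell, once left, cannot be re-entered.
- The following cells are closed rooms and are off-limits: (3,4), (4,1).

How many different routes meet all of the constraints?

9

A right/down-only route from (1,1) to (4,4) makes exactly 3 down-moves and 3 right-moves in some order.
With no other constraints that would be C(6,3) = 20 routes.
Subtract routes through each blocked cell (inclusion–exclusion for overlaps): − through (3,4): 10 − through (4,1): 1 → 9.
That gives 9 routes.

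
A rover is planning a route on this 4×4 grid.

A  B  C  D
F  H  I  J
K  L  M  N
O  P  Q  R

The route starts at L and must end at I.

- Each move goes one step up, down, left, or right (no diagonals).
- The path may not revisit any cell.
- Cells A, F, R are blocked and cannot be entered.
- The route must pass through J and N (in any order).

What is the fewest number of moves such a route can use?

Any route passes through J and N in some order between L and I. Summing Manhattan distances along each leg and taking the cheapest ordering (L → N → J → I) gives a lower bound of 2 + 1 + 1 = 4 moves.
A route of 4 moves achieves this: L → M → N → J → I.
Since 4 matches the lower bound, it is optimal.

4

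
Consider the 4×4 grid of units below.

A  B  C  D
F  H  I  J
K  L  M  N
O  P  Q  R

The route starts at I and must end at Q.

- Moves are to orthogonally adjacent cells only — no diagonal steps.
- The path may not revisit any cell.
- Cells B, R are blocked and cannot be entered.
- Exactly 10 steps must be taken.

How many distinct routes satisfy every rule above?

Need simple routes of exactly 10 moves from I to Q (Manhattan distance 2, so 4 moves are spent on a detour and 4 undoing it).
Enumerating: I C D J N M L K O P Q | I J N M L H F K O P Q.
That gives 2 routes.

2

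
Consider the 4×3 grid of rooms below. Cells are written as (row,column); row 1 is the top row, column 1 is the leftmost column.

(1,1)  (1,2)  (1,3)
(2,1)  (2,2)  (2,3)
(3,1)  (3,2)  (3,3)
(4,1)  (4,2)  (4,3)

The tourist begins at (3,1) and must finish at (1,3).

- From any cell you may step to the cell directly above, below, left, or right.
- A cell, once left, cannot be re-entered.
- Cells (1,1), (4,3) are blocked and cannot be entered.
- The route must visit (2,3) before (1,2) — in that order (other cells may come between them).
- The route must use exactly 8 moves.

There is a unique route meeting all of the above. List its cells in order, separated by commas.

The waypoints must appear in the order (2,3), (1,2), with no cell reused.
Route from (3,1): down 1 to (4,1), right 1 to (4,2), up 1 to (3,2), right 1 to (3,3), up 1 to (2,3), left 1 to (2,2), up 1 to (1,2), right 1 to (1,3) — 8 moves in all.
Check: order respected ((2,3) at step 5, (1,2) at step 7); 8 moves as required.

(3,1), (4,1), (4,2), (3,2), (3,3), (2,3), (2,2), (1,2), (1,3)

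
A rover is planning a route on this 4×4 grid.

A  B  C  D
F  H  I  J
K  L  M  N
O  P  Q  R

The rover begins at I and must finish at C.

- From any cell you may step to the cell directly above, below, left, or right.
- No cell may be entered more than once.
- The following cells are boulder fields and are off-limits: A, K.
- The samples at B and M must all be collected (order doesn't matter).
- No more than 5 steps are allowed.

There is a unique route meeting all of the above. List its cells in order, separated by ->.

I -> M -> L -> H -> B -> C

The budget equals the shortest possible length, so every move has to be on a shortest route through the required cells.
Route from I: down to M, left to L, 2× up (reaching B), right to C — 5 moves in all.
Check: all required cells visited; 5 ≤ 5 moves.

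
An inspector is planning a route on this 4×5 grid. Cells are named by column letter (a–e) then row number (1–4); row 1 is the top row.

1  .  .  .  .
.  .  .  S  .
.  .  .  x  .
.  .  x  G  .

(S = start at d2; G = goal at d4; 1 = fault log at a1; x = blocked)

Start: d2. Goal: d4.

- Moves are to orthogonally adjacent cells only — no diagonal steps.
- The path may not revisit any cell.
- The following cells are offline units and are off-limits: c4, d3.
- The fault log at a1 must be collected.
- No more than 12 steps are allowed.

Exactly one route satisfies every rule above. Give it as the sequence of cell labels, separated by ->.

d2 -> c2 -> b2 -> a2 -> a1 -> b1 -> c1 -> d1 -> e1 -> e2 -> e3 -> e4 -> d4

The budget equals the shortest possible length, so every move has to be on a shortest route through the required cells.
Route from d2: left 3 to a2, up 1 to a1, right 4 to e1, down 3 to e4, left 1 to d4 — 12 moves in all.
Check: all required cells visited; 12 ≤ 12 moves.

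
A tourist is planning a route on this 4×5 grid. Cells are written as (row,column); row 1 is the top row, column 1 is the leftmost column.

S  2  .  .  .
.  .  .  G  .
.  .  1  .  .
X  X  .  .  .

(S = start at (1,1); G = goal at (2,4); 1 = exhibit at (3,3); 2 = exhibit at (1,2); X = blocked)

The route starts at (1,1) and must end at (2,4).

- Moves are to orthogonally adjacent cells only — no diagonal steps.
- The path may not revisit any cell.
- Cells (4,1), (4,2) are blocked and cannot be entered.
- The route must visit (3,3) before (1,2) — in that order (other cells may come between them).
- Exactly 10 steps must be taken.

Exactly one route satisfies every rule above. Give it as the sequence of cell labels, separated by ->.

The waypoints must appear in the order (3,3), (1,2), with no cell reused.
Route from (1,1): 2× down (reaching (3,1)), 2× right (reaching (3,3)), up to (2,3), left to (2,2), up to (1,2), 2× right (reaching (1,4)), down to (2,4) — 10 moves in all.
Check: order respected (1 at step 4, 2 at step 7); 10 moves as required.

(1,1) -> (2,1) -> (3,1) -> (3,2) -> (3,3) -> (2,3) -> (2,2) -> (1,2) -> (1,3) -> (1,4) -> (2,4)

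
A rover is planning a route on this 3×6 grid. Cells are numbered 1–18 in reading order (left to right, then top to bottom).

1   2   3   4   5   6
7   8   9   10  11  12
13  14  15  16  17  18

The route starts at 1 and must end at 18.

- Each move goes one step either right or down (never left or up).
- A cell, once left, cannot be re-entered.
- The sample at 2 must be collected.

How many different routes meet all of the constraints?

15

A right/down-only route from 1 to 18 makes exactly 2 down-moves and 5 right-moves in some order.
With no other constraints that would be C(7,2) = 21 routes.
Split at 2 and multiply the segment counts: 1→2: 1; 2→18: 15; product = 15.
That gives 15 routes.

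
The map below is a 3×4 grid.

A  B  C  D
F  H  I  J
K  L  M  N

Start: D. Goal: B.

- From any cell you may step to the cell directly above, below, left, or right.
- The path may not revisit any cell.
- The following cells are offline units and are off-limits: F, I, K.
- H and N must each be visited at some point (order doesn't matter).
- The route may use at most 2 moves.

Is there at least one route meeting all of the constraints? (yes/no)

no

Even ignoring the no-revisit rule, getting from D to B, taking the cheapest ordering D → N → H → B needs at least 2 + 3 + 1 = 6 moves (Manhattan distance per leg), which exceeds the 2-move limit.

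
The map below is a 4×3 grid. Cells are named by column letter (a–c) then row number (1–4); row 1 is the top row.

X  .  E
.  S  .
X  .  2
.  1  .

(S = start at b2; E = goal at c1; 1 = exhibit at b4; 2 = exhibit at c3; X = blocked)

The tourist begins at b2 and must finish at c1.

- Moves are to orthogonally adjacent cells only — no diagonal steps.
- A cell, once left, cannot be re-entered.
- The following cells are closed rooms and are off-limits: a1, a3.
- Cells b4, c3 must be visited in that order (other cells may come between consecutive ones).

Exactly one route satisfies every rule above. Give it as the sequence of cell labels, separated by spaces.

The waypoints must appear in the order b4, c3, with no cell reused.
Route from b2: 2× down (reaching b4), right to c4, 3× up (reaching c1) — 6 moves in all.
Check: order respected (1 at step 2, 2 at step 4).

b2 b3 b4 c4 c3 c2 c1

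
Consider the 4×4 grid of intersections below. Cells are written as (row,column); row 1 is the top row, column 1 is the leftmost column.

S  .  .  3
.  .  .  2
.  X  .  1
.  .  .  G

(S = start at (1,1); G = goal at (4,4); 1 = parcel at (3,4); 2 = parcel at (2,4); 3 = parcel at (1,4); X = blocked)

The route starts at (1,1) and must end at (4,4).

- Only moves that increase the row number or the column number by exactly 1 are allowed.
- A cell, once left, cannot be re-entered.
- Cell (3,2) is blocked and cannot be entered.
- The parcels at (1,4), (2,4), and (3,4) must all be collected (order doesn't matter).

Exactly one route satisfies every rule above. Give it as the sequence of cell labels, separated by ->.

Moves only go right or down, so the column and row indices never decrease.
Route from (1,1): 3× right (reaching (1,4)), 3× down (reaching (4,4)) — 6 moves in all.
Check: all required cells visited.

(1,1) -> (1,2) -> (1,3) -> (1,4) -> (2,4) -> (3,4) -> (4,4)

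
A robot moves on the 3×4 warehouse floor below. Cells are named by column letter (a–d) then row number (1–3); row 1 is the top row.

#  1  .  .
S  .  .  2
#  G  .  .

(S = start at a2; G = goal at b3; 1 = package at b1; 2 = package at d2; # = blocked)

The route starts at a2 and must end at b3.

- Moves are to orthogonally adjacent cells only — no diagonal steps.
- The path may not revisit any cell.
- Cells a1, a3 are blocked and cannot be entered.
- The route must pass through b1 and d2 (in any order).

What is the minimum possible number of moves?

Any route passes through b1 and d2 in some order between a2 and b3. Summing Manhattan distances along each leg and taking the cheapest ordering (a2 → b1 → d2 → b3) gives a lower bound of 2 + 3 + 3 = 8 moves.
A route of 8 moves achieves this: a2 → b2 → b1 → c1 → c2 → d2 → d3 → c3 → b3.
Since 8 matches the lower bound, it is optimal.

8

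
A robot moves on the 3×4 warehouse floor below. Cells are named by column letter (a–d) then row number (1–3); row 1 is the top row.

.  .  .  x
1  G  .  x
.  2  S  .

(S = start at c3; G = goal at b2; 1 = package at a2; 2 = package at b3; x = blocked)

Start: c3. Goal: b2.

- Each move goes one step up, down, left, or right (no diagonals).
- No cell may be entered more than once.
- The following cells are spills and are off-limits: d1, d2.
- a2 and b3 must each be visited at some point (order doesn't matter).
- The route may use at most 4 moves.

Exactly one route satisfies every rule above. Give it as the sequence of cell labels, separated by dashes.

c3 - b3 - a3 - a2 - b2

Any route must reach a2 and b3 and still end at b2 within 4 moves, so the order of the required stops is forced.
Route from c3: left 2 to a3, up 1 to a2, right 1 to b2 — 4 moves in all.
Check: all required cells visited; 4 ≤ 4 moves.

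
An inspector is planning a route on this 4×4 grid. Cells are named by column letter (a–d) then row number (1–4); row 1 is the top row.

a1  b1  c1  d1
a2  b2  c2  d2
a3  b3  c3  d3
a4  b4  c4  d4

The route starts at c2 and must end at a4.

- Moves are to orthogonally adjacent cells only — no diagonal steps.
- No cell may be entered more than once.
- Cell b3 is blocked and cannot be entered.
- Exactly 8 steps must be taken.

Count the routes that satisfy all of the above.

Need simple routes of exactly 8 moves from c2 to a4 (Manhattan distance 4, so 2 moves are spent on a detour and 2 undoing it).
Enumerating: c2 c1 d1 d2 d3 d4 c4 b4 a4 | c2 c1 d1 d2 d3 c3 c4 b4 a4 | c2 d2 d1 c1 b1 b2 a2 a3 a4 | c2 d2 d1 c1 b1 a1 a2 a3 a4.
That gives 4 routes.

4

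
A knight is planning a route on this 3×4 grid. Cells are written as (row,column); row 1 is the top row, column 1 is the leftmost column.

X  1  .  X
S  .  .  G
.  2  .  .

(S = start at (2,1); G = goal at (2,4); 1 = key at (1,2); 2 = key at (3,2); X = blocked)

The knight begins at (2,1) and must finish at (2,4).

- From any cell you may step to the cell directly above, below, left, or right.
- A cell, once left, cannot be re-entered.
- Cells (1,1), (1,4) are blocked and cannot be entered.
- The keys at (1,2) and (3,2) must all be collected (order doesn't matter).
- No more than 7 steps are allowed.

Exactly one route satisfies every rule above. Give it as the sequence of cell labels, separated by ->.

The 7-move cap with required stops at (1,2), (3,2) leaves no slack for detours.
Route from (2,1): down to (3,1), right to (3,2), 2× up (reaching (1,2)), right to (1,3), down to (2,3), right to (2,4) — 7 moves in all.
Check: all required cells visited; 7 ≤ 7 moves.

(2,1) -> (3,1) -> (3,2) -> (2,2) -> (1,2) -> (1,3) -> (2,3) -> (2,4)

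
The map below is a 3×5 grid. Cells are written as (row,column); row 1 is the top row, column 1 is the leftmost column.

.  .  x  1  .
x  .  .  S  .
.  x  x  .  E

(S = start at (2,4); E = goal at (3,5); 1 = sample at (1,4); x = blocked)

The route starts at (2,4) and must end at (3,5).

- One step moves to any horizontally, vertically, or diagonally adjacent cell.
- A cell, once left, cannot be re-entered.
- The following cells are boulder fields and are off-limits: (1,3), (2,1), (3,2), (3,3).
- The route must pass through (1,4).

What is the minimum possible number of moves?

3

Any route passes through (1,4) somewhere between (2,4) and (3,5). Summing Chebyshev distances along the two legs ((2,4) → (1,4) → (3,5)) gives a lower bound of 1 + 2 = 3 moves.
A route of 3 moves achieves this: (2,4) → (1,4) → (2,5) → (3,5).
Since 3 matches the lower bound, it is optimal.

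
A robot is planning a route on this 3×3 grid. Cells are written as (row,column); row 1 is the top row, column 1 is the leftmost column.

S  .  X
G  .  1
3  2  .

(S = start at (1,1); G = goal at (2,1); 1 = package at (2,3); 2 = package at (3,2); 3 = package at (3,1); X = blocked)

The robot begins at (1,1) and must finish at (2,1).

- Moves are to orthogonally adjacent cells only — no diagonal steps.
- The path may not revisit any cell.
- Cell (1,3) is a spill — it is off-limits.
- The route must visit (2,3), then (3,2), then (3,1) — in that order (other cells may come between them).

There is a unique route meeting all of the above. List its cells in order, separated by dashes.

The waypoints must appear in the order (2,3), (3,2), (3,1), with no cell reused.
Route from (1,1): right to (1,2), down to (2,2), right to (2,3), down to (3,3), 2× left (reaching (3,1)), up to (2,1) — 7 moves in all.
Check: order respected (1 at step 3, 2 at step 5, 3 at step 6).

(1,1) - (1,2) - (2,2) - (2,3) - (3,3) - (3,2) - (3,1) - (2,1)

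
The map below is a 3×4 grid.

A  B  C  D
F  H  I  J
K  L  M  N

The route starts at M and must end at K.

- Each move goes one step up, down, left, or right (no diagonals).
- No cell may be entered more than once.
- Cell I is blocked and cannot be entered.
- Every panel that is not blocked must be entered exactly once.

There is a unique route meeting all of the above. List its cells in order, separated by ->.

Need to visit all 11 open cells exactly once, starting at M and ending at K.
Route from M: right to N, 2× up (reaching D), 3× left (reaching A), down to F, right to H, down to L, left to K — 10 moves in all.
Check: all 11 open cells covered.

M -> N -> J -> D -> C -> B -> A -> F -> H -> L -> K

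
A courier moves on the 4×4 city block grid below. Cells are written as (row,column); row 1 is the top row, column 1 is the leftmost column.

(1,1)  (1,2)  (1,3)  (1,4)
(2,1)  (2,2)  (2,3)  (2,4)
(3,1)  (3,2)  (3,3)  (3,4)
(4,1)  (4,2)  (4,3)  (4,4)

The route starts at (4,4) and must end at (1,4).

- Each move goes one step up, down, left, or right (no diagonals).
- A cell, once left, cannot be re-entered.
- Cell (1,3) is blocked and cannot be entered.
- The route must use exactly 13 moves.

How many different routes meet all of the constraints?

Need simple routes of exactly 13 moves from (4,4) to (1,4) (Manhattan distance 3, so 5 moves are spent on a detour and 5 undoing it).
Enumerating: (4,4) (3,4) (3,3) (4,3) (4,2) (3,2) (3,1) (2,1) (1,1) (1,2) (2,2) (2,3) (2,4) (1,4) | (4,4) (3,4) (3,3) (4,3) (4,2) (4,1) (3,1) (2,1) (1,1) (1,2) (2,2) (2,3) (2,4) (1,4) | (4,4) (3,4) (3,3) (3,2) (4,2) (4,1) (3,1) (2,1) (1,1) (1,2) (2,2) (2,3) (2,4) (1,4) | (4,4) (4,3) (3,3) (3,2) (4,2) (4,1) (3,1) (2,1) (1,1) (1,2) (2,2) (2,3) (2,4) (1,4) | (4,4) (4,3) (4,2) (3,2) (3,1) (2,1) (1,1) (1,2) (2,2) (2,3) (3,3) (3,4) (2,4) (1,4) | (4,4) (4,3) (4,2) (4,1) (3,1) (2,1) (1,1) (1,2) (2,2) (3,2) (3,3) (2,3) (2,4) (1,4) | (4,4) (4,3) (4,2) (4,1) (3,1) (2,1) (1,1) (1,2) (2,2) (3,2) (3,3) (3,4) (2,4) (1,4) | (4,4) (4,3) (4,2) (4,1) (3,1) (2,1) (1,1) (1,2) (2,2) (2,3) (3,3) (3,4) (2,4) (1,4).
That gives 8 routes.

8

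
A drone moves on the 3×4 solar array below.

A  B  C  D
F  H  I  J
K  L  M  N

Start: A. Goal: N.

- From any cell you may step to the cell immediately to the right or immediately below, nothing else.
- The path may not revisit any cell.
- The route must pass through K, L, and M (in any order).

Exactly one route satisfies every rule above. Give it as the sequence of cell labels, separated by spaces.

A F K L M N

Moves only go right or down, so the column and row indices never decrease.
Route from A: 2× down (reaching K), 3× right (reaching N) — 5 moves in all.
Check: all required cells visited.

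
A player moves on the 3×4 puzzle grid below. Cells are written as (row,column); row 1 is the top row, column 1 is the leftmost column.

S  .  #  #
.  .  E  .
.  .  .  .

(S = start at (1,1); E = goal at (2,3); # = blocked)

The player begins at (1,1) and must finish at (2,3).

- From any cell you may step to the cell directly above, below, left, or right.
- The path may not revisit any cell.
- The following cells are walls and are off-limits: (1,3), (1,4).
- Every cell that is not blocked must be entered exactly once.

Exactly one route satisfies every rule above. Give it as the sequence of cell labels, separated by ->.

(1,1) -> (1,2) -> (2,2) -> (2,1) -> (3,1) -> (3,2) -> (3,3) -> (3,4) -> (2,4) -> (2,3)

Need to visit all 10 open cells exactly once, starting at (1,1) and ending at (2,3).
Cell (3,4) has only two open neighbours ((2,4) and (3,3)), so the path must pass straight through it: one of those is the cell it's entered from and the other is where it exits.
Route from (1,1): right to (1,2), down to (2,2), left to (2,1), down to (3,1), 3× right (reaching (3,4)), up to (2,4), left to (2,3) — 9 moves in all.
Check: all 10 open cells covered.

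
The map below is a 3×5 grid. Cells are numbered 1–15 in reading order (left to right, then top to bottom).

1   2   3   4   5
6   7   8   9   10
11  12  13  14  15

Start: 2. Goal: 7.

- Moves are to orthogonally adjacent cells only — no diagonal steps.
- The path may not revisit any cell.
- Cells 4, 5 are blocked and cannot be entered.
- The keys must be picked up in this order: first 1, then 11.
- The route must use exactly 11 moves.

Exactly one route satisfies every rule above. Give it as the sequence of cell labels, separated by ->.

2 -> 1 -> 6 -> 11 -> 12 -> 13 -> 14 -> 15 -> 10 -> 9 -> 8 -> 7

The waypoints must appear in the order 1, 11, with no cell reused.
Route from 2: left to 1, 2× down (reaching 11), 4× right (reaching 15), up to 10, 3× left (reaching 7) — 11 moves in all.
Check: order respected (1 at step 1, 11 at step 3); 11 moves as required.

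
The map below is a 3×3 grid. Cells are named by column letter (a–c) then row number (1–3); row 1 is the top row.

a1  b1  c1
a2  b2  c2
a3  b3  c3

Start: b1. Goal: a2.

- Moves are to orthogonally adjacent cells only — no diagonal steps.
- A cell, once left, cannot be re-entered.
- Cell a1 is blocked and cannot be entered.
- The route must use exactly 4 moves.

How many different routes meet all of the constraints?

2

Need simple routes of exactly 4 moves from b1 to a2 (Manhattan distance 2, so 1 moves are spent on a detour and 1 undoing it).
Enumerating: b1 b2 b3 a3 a2 | b1 c1 c2 b2 a2.
That gives 2 routes.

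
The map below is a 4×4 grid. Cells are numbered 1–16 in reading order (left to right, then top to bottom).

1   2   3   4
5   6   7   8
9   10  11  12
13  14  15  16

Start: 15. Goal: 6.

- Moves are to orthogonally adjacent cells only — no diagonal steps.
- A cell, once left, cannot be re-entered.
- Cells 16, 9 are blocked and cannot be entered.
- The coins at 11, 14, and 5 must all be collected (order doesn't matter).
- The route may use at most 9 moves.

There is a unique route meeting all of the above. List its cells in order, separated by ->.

Any route must reach 11, 14, and 5 and still end at 6 within 9 moves, so the order of the required stops is forced.
Route from 15: left to 14, up to 10, right to 11, 2× up (reaching 3), 2× left (reaching 1), down to 5, right to 6 — 9 moves in all.
Check: all required cells visited; 9 ≤ 9 moves.

15 -> 14 -> 10 -> 11 -> 7 -> 3 -> 2 -> 1 -> 5 -> 6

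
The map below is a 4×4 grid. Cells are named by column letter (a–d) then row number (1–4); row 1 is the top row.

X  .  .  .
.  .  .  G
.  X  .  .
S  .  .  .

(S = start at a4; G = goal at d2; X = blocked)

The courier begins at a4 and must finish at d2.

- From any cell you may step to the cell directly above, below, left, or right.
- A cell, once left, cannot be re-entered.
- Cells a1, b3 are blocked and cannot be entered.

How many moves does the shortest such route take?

The Manhattan distance from a4 to d2 is |4−2| + |1−4| = 5, so at least 5 moves are needed.
A route of 5 moves achieves this: a4 → a3 → a2 → b2 → c2 → d2.
Since 5 matches the lower bound, it is optimal.

5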